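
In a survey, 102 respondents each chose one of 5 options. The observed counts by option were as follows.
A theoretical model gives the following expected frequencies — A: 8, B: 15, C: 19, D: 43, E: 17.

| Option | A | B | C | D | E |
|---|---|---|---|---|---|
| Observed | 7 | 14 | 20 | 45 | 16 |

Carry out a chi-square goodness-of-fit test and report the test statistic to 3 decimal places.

0.396

cat         O        E   (O−E)²/E
A           7        8     0.1250
B          14       15     0.0667
C          20       19     0.0526
D          45       43     0.0930
E          16       17     0.0588
Sum = 0.396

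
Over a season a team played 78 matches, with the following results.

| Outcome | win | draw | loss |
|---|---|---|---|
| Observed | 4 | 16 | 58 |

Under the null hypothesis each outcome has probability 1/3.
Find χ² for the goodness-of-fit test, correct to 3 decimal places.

61.846

Expected count for each of the 3 categories: 78/3 = 26.
χ² = (4−26)²/26 + (16−26)²/26 + (58−26)²/26
   = 18.6154 + 3.8462 + 39.3846
Sum = 61.846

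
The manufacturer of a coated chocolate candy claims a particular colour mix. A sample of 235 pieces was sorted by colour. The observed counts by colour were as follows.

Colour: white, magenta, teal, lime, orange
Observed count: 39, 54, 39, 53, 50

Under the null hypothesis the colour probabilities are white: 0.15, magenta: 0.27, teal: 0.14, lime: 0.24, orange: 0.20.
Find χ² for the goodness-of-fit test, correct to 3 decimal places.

Expected counts E_i = n·p_i: 235×0.15 = 35.25, 235×0.27 = 63.45, 235×0.14 = 32.9, 235×0.24 = 56.4, 235×0.20 = 47.
χ² = (39−35.25)²/35.25 + (54−63.45)²/63.45 + (39−32.9)²/32.9 + (53−56.4)²/56.4 + (50−47)²/47
   = 0.3989 + 1.4074 + 1.1310 + 0.2050 + 0.1915
Sum = 3.334

3.334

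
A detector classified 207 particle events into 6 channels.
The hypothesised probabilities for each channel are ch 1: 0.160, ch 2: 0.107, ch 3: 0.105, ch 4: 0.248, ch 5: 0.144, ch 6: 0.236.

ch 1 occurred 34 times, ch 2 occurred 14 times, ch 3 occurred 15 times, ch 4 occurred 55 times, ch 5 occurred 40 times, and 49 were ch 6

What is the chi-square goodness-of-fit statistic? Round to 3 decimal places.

Expected counts E_i = n·p_i: 207×0.160 = 33.12, 207×0.107 = 22.149, 207×0.105 = 21.735, 207×0.248 = 51.336, 207×0.144 = 29.808, 207×0.236 = 48.852.
χ² = (34−33.12)²/33.12 + (14−22.149)²/22.149 + (15−21.735)²/21.735 + (55−51.336)²/51.336 + (40−29.808)²/29.808 + (49−48.852)²/48.852
   = 0.0234 + 2.9982 + 2.0870 + 0.2615 + 3.4849 + 0.0004
Sum = 8.855

8.855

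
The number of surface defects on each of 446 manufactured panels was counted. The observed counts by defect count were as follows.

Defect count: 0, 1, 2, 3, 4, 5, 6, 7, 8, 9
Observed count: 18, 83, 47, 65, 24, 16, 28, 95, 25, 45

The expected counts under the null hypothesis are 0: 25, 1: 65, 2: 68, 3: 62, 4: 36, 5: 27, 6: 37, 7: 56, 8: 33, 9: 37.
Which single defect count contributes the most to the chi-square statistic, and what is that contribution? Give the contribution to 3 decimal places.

cat         O        E   (O−E)²/E
0          18       25     1.9600
1          83       65     4.9846
2          47       68     6.4853
3          65       62     0.1452
4          24       36     4.0000
5          16       27     4.4815
6          28       37     2.1892
7          95       56    27.1607
8          25       33     1.9394
9          45       37     1.7297
The largest term is for 7: 27.161.

7, 27.161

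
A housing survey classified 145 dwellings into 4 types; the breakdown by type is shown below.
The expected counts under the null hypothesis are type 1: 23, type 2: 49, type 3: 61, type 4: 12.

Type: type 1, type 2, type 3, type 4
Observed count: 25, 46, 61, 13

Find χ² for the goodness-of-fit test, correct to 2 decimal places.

0.44

χ² = (25−23)²/23 + (46−49)²/49 + (61−61)²/61 + (13−12)²/12
   = 0.174 + 0.184 + 0.000 + 0.083
Sum = 0.44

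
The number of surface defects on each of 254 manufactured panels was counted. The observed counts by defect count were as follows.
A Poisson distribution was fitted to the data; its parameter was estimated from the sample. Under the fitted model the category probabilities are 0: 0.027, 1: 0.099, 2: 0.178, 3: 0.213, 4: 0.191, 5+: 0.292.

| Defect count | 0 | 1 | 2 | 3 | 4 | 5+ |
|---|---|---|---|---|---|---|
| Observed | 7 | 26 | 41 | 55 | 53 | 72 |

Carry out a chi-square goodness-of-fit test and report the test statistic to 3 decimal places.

Expected counts E_i = n·p_i: 254×0.027 = 6.858, 254×0.099 = 25.146, 254×0.178 = 45.212, 254×0.213 = 54.102, 254×0.191 = 48.514, 254×0.292 = 74.168.
0: (7 − 6.858)²/6.858 = 0.020164/6.858 = 0.0029
1: (26 − 25.146)²/25.146 = 0.729316/25.146 = 0.0290
2: (41 − 45.212)²/45.212 = 17.740944/45.212 = 0.3924
3: (55 − 54.102)²/54.102 = 0.806404/54.102 = 0.0149
4: (53 − 48.514)²/48.514 = 20.124196/48.514 = 0.4148
5+: (72 − 74.168)²/74.168 = 4.700224/74.168 = 0.0634
Sum = 0.917

0.917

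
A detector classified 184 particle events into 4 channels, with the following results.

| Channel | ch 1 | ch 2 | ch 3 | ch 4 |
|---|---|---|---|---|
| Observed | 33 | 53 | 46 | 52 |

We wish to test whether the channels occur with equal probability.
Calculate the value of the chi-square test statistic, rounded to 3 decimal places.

5.522

Expected count for each of the 4 categories: 184/4 = 46.
ch 1: (33 − 46)²/46 = 169/46 = 3.6739
ch 2: (53 − 46)²/46 = 49/46 = 1.0652
ch 3: (46 − 46)²/46 = 0/46 = 0.0000
ch 4: (52 − 46)²/46 = 36/46 = 0.7826
Sum = 5.522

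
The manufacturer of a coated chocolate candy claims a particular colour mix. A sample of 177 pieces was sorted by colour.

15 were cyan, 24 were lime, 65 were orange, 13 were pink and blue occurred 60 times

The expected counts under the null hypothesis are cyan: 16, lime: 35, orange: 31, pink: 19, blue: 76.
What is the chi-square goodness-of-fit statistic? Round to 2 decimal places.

46.07

χ² = (15−16)²/16 + (24−35)²/35 + (65−31)²/31 + (13−19)²/19 + (60−76)²/76
   = 0.063 + 3.457 + 37.290 + 1.895 + 3.368
Sum = 46.07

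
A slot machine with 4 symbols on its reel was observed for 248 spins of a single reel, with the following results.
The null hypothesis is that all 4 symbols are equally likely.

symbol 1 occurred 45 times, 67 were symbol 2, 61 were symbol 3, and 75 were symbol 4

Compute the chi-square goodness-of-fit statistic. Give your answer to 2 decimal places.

7.81

Expected count for each of the 4 categories: 248/4 = 62.
cat           O        E   (O−E)²/E
symbol 1     45       62      4.661
symbol 2     67       62      0.403
symbol 3     61       62      0.016
symbol 4     75       62      2.726
Sum = 7.81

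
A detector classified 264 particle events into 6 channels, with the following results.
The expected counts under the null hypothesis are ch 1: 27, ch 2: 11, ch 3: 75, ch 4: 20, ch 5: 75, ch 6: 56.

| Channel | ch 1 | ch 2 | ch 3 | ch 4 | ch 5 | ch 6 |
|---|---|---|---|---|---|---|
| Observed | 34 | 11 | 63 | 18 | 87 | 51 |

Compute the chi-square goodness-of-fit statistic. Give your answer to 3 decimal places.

cat         O        E   (O−E)²/E
ch 1       34       27     1.8148
ch 2       11       11     0.0000
ch 3       63       75     1.9200
ch 4       18       20     0.2000
ch 5       87       75     1.9200
ch 6       51       56     0.4464
Sum = 6.301

6.301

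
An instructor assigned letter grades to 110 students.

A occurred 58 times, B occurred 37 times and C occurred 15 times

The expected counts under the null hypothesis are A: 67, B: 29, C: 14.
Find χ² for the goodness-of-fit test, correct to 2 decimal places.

cat         O        E   (O−E)²/E
A          58       67      1.209
B          37       29      2.207
C          15       14      0.071
Sum = 3.49

3.49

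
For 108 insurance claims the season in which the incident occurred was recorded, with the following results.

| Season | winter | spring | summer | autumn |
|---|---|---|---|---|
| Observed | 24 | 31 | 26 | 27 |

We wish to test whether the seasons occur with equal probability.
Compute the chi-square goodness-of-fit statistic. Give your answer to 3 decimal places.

Expected count for each of the 4 categories: 108/4 = 27.
winter: (24 − 27)²/27 = 9/27 = 0.3333
spring: (31 − 27)²/27 = 16/27 = 0.5926
summer: (26 − 27)²/27 = 1/27 = 0.0370
autumn: (27 − 27)²/27 = 0/27 = 0.0000
Sum = 0.963

0.963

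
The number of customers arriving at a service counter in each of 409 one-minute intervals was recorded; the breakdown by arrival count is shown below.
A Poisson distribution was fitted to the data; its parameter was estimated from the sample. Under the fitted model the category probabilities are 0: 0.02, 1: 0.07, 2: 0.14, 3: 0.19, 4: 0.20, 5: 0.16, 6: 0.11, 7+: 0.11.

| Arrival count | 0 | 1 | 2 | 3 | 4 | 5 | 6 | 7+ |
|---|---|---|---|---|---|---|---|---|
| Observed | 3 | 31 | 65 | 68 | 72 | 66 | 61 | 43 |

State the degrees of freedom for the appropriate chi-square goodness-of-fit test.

There are k = 8 categories and 1 parameter estimated from the data, so df = 8 − 1 − 1 = 6.

6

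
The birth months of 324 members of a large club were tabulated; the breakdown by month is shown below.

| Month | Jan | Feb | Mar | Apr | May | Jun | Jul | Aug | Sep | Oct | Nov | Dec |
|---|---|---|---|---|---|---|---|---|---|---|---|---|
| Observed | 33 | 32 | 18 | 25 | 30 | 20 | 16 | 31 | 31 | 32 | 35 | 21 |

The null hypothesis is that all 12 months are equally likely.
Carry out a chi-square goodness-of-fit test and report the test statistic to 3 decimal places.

Under H₀ each category has probability 1/12, so each expected count is 324/12 = 27.
cat         O        E   (O−E)²/E
Jan        33       27     1.3333
Feb        32       27     0.9259
Mar        18       27     3.0000
Apr        25       27     0.1481
May        30       27     0.3333
Jun        20       27     1.8148
Jul        16       27     4.4815
Aug        31       27     0.5926
Sep        31       27     0.5926
Oct        32       27     0.9259
Nov        35       27     2.3704
Dec        21       27     1.3333
Sum = 17.852

17.852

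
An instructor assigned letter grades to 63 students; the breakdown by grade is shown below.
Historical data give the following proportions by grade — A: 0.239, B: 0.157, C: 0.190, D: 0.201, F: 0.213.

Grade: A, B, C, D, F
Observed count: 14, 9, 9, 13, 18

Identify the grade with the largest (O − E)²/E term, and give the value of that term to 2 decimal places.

F, 1.56

Expected counts E_i = n·p_i: 63×0.239 = 15.057, 63×0.157 = 9.891, 63×0.190 = 11.97, 63×0.201 = 12.663, 63×0.213 = 13.419.
A: (14 − 15.057)²/15.057 = 1.117249/15.057 = 0.074
B: (9 − 9.891)²/9.891 = 0.793881/9.891 = 0.080
C: (9 − 11.97)²/11.97 = 8.8209/11.97 = 0.737
D: (13 − 12.663)²/12.663 = 0.113569/12.663 = 0.009
F: (18 − 13.419)²/13.419 = 20.985561/13.419 = 1.564
The largest term is for F: 1.56.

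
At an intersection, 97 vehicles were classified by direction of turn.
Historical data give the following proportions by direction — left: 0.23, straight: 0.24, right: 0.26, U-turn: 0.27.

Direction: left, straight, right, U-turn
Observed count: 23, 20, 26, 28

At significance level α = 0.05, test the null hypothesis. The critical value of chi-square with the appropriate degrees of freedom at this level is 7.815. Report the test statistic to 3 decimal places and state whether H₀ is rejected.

0.633; do not reject

Expected counts E_i = n·p_i: 97×0.23 = 22.31, 97×0.24 = 23.28, 97×0.26 = 25.22, 97×0.27 = 26.19.
χ² = (23−22.31)²/22.31 + (20−23.28)²/23.28 + (26−25.22)²/25.22 + (28−26.19)²/26.19
   = 0.0213 + 0.4621 + 0.0241 + 0.1251
Sum = 0.633
df = 3. Since 0.633 < 7.815, we do not reject H₀.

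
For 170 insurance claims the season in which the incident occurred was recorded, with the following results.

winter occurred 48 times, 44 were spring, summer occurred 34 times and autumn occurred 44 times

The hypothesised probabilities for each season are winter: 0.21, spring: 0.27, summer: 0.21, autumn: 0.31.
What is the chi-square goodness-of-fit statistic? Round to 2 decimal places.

5.83

Expected counts E_i = n·p_i: 170×0.21 = 35.7, 170×0.27 = 45.9, 170×0.21 = 35.7, 170×0.31 = 52.7.
winter: (48 − 35.7)²/35.7 = 151.29/35.7 = 4.238
spring: (44 − 45.9)²/45.9 = 3.61/45.9 = 0.079
summer: (34 − 35.7)²/35.7 = 2.89/35.7 = 0.081
autumn: (44 − 52.7)²/52.7 = 75.69/52.7 = 1.436
Sum = 5.83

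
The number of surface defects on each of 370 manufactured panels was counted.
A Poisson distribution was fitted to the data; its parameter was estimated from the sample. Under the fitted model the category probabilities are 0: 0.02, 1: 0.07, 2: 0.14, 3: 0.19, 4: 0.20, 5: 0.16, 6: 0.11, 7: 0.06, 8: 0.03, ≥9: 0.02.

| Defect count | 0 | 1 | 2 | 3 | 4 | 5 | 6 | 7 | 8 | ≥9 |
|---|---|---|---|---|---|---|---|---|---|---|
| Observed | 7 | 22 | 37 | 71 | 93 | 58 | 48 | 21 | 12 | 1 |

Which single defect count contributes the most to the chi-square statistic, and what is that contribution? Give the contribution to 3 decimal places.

Expected counts E_i = n·p_i: 370×0.02 = 7.4, 370×0.07 = 25.9, 370×0.14 = 51.8, 370×0.19 = 70.3, 370×0.20 = 74, 370×0.16 = 59.2, 370×0.11 = 40.7, 370×0.06 = 22.2, 370×0.03 = 11.1, 370×0.02 = 7.4.
cat         O        E   (O−E)²/E
0           7      7.4     0.0216
1          22     25.9     0.5873
2          37     51.8     4.2286
3          71     70.3     0.0070
4          93       74     4.8784
5          58     59.2     0.0243
6          48     40.7     1.3093
7          21     22.2     0.0649
8          12     11.1     0.0730
≥9          1      7.4     5.5351
The largest term is for ≥9: 5.535.

≥9, 5.535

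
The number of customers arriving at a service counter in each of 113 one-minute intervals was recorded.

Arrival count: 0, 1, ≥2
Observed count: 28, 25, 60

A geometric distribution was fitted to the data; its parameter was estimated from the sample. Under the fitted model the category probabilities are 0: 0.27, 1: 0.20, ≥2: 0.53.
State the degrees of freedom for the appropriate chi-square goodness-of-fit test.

1

There are k = 3 categories and 1 parameter estimated from the data, so df = 3 − 1 − 1 = 1.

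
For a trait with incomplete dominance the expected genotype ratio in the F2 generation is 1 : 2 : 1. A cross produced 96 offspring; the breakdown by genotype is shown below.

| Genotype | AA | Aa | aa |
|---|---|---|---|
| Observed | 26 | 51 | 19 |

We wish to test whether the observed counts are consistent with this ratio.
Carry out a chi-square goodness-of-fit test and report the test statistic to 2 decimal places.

1.40

Ratio total = 4. Expected counts: 96×1/4 = 24, 96×2/4 = 48, 96×1/4 = 24.
χ² = (26−24)²/24 + (51−48)²/48 + (19−24)²/24
   = 0.167 + 0.188 + 1.042
Sum = 1.40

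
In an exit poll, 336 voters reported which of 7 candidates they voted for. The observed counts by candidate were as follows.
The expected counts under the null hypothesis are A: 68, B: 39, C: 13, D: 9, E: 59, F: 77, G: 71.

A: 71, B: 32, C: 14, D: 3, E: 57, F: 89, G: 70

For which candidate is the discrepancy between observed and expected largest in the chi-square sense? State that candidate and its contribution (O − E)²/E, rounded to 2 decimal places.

D, 4.00

χ² = (71−68)²/68 + (32−39)²/39 + (14−13)²/13 + (3−9)²/9 + (57−59)²/59 + (89−77)²/77 + (70−71)²/71
   = 0.132 + 1.256 + 0.077 + 4.000 + 0.068 + 1.870 + 0.014
The largest term is for D: 4.00.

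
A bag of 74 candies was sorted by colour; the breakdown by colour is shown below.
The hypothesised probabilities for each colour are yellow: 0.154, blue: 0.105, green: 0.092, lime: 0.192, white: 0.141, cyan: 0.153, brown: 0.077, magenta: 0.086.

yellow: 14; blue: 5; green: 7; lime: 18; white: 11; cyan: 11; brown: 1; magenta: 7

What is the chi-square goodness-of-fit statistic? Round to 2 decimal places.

6.58

Expected counts E_i = n·p_i: 74×0.154 = 11.396, 74×0.105 = 7.77, 74×0.092 = 6.808, 74×0.192 = 14.208, 74×0.141 = 10.434, 74×0.153 = 11.322, 74×0.077 = 5.698, 74×0.086 = 6.364.
cat          O        E   (O−E)²/E
yellow      14   11.396      0.595
blue         5     7.77      0.988
green        7    6.808      0.005
lime        18   14.208      1.012
white       11   10.434      0.031
cyan        11   11.322      0.009
brown        1    5.698      3.874
magenta      7    6.364      0.064
Sum = 6.58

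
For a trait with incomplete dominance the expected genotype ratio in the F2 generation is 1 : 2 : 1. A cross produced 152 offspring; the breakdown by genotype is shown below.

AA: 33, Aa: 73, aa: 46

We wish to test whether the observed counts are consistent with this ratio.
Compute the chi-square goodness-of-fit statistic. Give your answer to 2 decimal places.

Ratio total = 4. Expected counts: 152×1/4 = 38, 152×2/4 = 76, 152×1/4 = 38.
χ² = (33−38)²/38 + (73−76)²/76 + (46−38)²/38
   = 0.658 + 0.118 + 1.684
Sum = 2.46

2.46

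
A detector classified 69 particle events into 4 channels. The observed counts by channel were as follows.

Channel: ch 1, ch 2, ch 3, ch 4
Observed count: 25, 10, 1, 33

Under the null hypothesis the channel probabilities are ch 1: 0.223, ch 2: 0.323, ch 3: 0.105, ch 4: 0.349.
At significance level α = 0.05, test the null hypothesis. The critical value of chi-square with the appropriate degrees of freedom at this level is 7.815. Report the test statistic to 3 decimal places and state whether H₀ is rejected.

Expected counts E_i = n·p_i: 69×0.223 = 15.387, 69×0.323 = 22.287, 69×0.105 = 7.245, 69×0.349 = 24.081.
ch 1: (25 − 15.387)²/15.387 = 92.409769/15.387 = 6.0057
ch 2: (10 − 22.287)²/22.287 = 150.970369/22.287 = 6.7739
ch 3: (1 − 7.245)²/7.245 = 39.000025/7.245 = 5.3830
ch 4: (33 − 24.081)²/24.081 = 79.548561/24.081 = 3.3034
Sum = 21.466
df = 3. Since 21.466 > 7.815, we reject H₀.

21.466; reject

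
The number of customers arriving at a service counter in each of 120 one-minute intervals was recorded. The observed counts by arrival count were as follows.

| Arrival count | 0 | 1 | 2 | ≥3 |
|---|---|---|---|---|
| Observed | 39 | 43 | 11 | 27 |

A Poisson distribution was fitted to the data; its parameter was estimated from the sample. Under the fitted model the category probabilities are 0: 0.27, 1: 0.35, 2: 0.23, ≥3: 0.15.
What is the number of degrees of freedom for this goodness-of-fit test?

2

There are k = 4 categories and 1 parameter estimated from the data, so df = 4 − 1 − 1 = 2.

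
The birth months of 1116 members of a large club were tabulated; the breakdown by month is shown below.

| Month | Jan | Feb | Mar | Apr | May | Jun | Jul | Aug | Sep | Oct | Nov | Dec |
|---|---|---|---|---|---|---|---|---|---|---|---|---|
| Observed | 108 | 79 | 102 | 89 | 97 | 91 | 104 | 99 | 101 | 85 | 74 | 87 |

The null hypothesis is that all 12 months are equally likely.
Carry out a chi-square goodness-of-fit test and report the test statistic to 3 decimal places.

13.118

Under H₀ each category has probability 1/12, so each expected count is 1116/12 = 93.
χ² = (108−93)²/93 + (79−93)²/93 + (102−93)²/93 + (89−93)²/93 + (97−93)²/93 + (91−93)²/93 + (104−93)²/93 + (99−93)²/93 + (101−93)²/93 + (85−93)²/93 + (74−93)²/93 + (87−93)²/93
   = 2.4194 + 2.1075 + 0.8710 + 0.1720 + 0.1720 + 0.0430 + 1.3011 + 0.3871 + 0.6882 + 0.6882 + 3.8817 + 0.3871
Sum = 13.118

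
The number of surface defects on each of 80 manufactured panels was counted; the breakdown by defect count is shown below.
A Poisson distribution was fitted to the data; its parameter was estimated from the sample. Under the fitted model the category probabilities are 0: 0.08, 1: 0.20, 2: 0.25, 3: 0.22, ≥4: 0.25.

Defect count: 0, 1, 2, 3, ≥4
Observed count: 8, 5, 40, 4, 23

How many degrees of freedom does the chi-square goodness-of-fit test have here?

3

There are k = 5 categories and 1 parameter estimated from the data, so df = 5 − 1 − 1 = 3.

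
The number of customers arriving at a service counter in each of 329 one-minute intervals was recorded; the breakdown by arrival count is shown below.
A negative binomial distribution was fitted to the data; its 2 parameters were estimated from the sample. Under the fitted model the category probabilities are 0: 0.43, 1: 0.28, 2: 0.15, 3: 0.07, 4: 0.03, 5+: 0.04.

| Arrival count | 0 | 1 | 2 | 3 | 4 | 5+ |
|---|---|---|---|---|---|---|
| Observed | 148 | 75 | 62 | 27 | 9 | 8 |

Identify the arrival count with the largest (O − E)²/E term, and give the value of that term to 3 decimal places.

2, 3.243

Expected counts E_i = n·p_i: 329×0.43 = 141.47, 329×0.28 = 92.12, 329×0.15 = 49.35, 329×0.07 = 23.03, 329×0.03 = 9.87, 329×0.04 = 13.16.
cat         O        E   (O−E)²/E
0         148   141.47     0.3014
1          75    92.12     3.1817
2          62    49.35     3.2426
3          27    23.03     0.6844
4           9     9.87     0.0767
5+          8    13.16     2.0232
The largest term is for 2: 3.243.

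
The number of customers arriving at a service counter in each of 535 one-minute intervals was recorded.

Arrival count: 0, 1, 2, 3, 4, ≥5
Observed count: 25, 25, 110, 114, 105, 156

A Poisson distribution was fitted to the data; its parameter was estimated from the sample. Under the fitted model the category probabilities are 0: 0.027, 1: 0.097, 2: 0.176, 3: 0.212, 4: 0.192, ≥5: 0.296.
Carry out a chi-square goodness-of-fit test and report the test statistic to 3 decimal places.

24.405

Expected counts E_i = n·p_i: 535×0.027 = 14.445, 535×0.097 = 51.895, 535×0.176 = 94.16, 535×0.212 = 113.42, 535×0.192 = 102.72, 535×0.296 = 158.36.
0: (25 − 14.445)²/14.445 = 111.408025/14.445 = 7.7126
1: (25 − 51.895)²/51.895 = 723.341025/51.895 = 13.9385
2: (110 − 94.16)²/94.16 = 250.9056/94.16 = 2.6647
3: (114 − 113.42)²/113.42 = 0.3364/113.42 = 0.0030
4: (105 − 102.72)²/102.72 = 5.1984/102.72 = 0.0506
≥5: (156 − 158.36)²/158.36 = 5.5696/158.36 = 0.0352
Sum = 24.405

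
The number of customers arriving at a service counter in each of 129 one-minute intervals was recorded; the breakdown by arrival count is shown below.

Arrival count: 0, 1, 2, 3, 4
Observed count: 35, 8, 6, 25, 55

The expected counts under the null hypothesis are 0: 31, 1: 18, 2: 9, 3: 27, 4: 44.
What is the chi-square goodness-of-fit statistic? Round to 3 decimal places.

9.970

χ² = (35−31)²/31 + (8−18)²/18 + (6−9)²/9 + (25−27)²/27 + (55−44)²/44
   = 0.5161 + 5.5556 + 1.0000 + 0.1481 + 2.7500
Sum = 9.970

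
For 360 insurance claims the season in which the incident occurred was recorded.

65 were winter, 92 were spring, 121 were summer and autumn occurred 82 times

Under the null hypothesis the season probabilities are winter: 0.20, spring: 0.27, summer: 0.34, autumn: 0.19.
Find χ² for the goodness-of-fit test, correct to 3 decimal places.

Expected counts E_i = n·p_i: 360×0.20 = 72, 360×0.27 = 97.2, 360×0.34 = 122.4, 360×0.19 = 68.4.
cat         O        E   (O−E)²/E
winter     65       72     0.6806
spring     92     97.2     0.2782
summer    121    122.4     0.0160
autumn     82     68.4     2.7041
Sum = 3.679

3.679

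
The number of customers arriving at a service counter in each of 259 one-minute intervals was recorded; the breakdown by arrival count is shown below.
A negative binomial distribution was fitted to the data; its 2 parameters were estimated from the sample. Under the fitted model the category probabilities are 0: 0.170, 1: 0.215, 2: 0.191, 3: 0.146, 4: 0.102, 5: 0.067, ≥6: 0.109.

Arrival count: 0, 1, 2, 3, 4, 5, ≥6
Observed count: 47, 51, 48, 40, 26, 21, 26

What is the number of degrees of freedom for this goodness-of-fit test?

There are k = 7 categories and 2 parameters estimated from the data, so df = 7 − 1 − 2 = 4.

4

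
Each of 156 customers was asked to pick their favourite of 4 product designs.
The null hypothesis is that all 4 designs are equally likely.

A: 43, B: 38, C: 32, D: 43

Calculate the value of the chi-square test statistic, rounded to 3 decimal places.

Under H₀ each category has probability 1/4, so each expected count is 156/4 = 39.
χ² = (43−39)²/39 + (38−39)²/39 + (32−39)²/39 + (43−39)²/39
   = 0.4103 + 0.0256 + 1.2564 + 0.4103
Sum = 2.103

2.103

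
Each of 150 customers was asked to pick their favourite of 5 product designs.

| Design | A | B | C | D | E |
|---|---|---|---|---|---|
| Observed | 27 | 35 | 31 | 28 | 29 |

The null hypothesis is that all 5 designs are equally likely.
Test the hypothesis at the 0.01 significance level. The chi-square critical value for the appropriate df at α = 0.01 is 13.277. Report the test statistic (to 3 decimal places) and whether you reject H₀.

Under H₀ each category has probability 1/5, so each expected count is 150/5 = 30.
χ² = (27−30)²/30 + (35−30)²/30 + (31−30)²/30 + (28−30)²/30 + (29−30)²/30
   = 0.3000 + 0.8333 + 0.0333 + 0.1333 + 0.0333
Sum = 1.333
df = 4. Since 1.333 < 13.277, we do not reject H₀.

1.333; do not reject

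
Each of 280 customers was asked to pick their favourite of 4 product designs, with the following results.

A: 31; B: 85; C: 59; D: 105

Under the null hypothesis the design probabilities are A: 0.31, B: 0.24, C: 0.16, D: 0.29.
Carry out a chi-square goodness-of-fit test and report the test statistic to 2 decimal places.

Expected counts E_i = n·p_i: 280×0.31 = 86.8, 280×0.24 = 67.2, 280×0.16 = 44.8, 280×0.29 = 81.2.
χ² = (31−86.8)²/86.8 + (85−67.2)²/67.2 + (59−44.8)²/44.8 + (105−81.2)²/81.2
   = 35.871 + 4.715 + 4.501 + 6.976
Sum = 52.06

52.06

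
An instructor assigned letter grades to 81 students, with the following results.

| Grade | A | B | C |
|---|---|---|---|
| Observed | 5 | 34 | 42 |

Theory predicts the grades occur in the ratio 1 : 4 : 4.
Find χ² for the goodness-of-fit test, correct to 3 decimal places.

2.889

Ratio total = 9. Expected counts: 81×1/9 = 9, 81×4/9 = 36, 81×4/9 = 36.
cat         O        E   (O−E)²/E
A           5        9     1.7778
B          34       36     0.1111
C          42       36     1.0000
Sum = 2.889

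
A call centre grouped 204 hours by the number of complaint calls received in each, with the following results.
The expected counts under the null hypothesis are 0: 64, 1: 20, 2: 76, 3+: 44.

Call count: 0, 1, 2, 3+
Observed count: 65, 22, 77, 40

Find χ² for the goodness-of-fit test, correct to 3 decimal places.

0.592

χ² = (65−64)²/64 + (22−20)²/20 + (77−76)²/76 + (40−44)²/44
   = 0.0156 + 0.2000 + 0.0132 + 0.3636
Sum = 0.592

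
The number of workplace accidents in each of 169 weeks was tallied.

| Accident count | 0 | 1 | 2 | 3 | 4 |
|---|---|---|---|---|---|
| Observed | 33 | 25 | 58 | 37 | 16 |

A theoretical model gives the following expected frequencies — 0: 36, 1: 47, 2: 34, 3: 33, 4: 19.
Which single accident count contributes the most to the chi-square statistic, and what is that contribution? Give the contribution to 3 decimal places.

χ² = (33−36)²/36 + (25−47)²/47 + (58−34)²/34 + (37−33)²/33 + (16−19)²/19
   = 0.2500 + 10.2979 + 16.9412 + 0.4848 + 0.4737
The largest term is for 2: 16.941.

2, 16.941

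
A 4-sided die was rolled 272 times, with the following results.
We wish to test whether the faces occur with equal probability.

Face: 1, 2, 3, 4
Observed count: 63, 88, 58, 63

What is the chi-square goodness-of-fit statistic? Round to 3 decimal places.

Expected count for each of the 4 categories: 272/4 = 68.
cat         O        E   (O−E)²/E
1          63       68     0.3676
2          88       68     5.8824
3          58       68     1.4706
4          63       68     0.3676
Sum = 8.088

8.088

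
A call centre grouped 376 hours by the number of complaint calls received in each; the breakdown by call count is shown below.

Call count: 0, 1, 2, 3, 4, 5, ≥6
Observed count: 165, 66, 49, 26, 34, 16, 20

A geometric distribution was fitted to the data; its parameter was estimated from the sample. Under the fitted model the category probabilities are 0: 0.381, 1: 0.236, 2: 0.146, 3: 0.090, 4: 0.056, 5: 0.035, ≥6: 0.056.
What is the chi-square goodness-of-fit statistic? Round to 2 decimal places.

20.20

Expected counts E_i = n·p_i: 376×0.381 = 143.256, 376×0.236 = 88.736, 376×0.146 = 54.896, 376×0.090 = 33.84, 376×0.056 = 21.056, 376×0.035 = 13.16, 376×0.056 = 21.056.
0: (165 − 143.256)²/143.256 = 472.801536/143.256 = 3.300
1: (66 − 88.736)²/88.736 = 516.925696/88.736 = 5.825
2: (49 − 54.896)²/54.896 = 34.762816/54.896 = 0.633
3: (26 − 33.84)²/33.84 = 61.4656/33.84 = 1.816
4: (34 − 21.056)²/21.056 = 167.547136/21.056 = 7.957
5: (16 − 13.16)²/13.16 = 8.0656/13.16 = 0.613
≥6: (20 − 21.056)²/21.056 = 1.115136/21.056 = 0.053
Sum = 20.20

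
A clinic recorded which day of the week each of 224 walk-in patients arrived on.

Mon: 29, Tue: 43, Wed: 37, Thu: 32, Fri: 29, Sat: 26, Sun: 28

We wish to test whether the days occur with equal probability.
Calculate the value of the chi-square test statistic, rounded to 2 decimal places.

Expected count for each of the 7 categories: 224/7 = 32.
χ² = (29−32)²/32 + (43−32)²/32 + (37−32)²/32 + (32−32)²/32 + (29−32)²/32 + (26−32)²/32 + (28−32)²/32
   = 0.281 + 3.781 + 0.781 + 0.000 + 0.281 + 1.125 + 0.500
Sum = 6.75

6.75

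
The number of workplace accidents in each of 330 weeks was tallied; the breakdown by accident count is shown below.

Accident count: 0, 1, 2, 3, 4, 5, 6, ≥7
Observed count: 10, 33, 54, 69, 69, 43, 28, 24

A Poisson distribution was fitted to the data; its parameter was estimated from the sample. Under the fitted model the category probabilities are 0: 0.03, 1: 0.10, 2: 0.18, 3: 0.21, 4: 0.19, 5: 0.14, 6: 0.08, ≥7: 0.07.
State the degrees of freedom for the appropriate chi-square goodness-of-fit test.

There are k = 8 categories and 1 parameter estimated from the data, so df = 8 − 1 − 1 = 6.

6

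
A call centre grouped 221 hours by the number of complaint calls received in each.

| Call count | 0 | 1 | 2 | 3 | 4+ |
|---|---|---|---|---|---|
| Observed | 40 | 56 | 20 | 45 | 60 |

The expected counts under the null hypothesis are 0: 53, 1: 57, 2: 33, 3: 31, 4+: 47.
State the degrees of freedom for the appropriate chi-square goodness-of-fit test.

4

There are k = 5 categories and no parameters were estimated from the data, so df = 5 − 1 = 4.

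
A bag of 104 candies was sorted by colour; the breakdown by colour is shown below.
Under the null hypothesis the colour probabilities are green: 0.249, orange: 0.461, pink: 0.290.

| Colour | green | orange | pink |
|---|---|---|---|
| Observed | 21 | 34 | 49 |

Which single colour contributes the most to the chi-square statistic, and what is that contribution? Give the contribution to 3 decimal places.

Expected counts E_i = n·p_i: 104×0.249 = 25.896, 104×0.461 = 47.944, 104×0.290 = 30.16.
green: (21 − 25.896)²/25.896 = 23.970816/25.896 = 0.9257
orange: (34 − 47.944)²/47.944 = 194.435136/47.944 = 4.0555
pink: (49 − 30.16)²/30.16 = 354.9456/30.16 = 11.7688
The largest term is for pink: 11.769.

pink, 11.769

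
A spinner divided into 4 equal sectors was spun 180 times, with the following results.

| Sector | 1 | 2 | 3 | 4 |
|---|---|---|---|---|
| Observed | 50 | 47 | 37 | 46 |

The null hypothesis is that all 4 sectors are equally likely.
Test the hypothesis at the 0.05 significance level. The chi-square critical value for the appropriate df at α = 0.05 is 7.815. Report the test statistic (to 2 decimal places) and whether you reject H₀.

Expected count for each of the 4 categories: 180/4 = 45.
χ² = (50−45)²/45 + (47−45)²/45 + (37−45)²/45 + (46−45)²/45
   = 0.556 + 0.089 + 1.422 + 0.022
Sum = 2.09
df = 3. Since 2.09 < 7.815, we do not reject H₀.

2.09; do not reject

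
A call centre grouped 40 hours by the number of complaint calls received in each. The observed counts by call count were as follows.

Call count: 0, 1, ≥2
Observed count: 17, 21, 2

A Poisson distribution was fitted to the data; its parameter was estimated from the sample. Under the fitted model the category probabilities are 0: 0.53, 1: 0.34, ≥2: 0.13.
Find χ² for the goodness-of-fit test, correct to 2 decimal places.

6.83

Expected counts E_i = n·p_i: 40×0.53 = 21.2, 40×0.34 = 13.6, 40×0.13 = 5.2.
cat         O        E   (O−E)²/E
0          17     21.2      0.832
1          21     13.6      4.026
≥2          2      5.2      1.969
Sum = 6.83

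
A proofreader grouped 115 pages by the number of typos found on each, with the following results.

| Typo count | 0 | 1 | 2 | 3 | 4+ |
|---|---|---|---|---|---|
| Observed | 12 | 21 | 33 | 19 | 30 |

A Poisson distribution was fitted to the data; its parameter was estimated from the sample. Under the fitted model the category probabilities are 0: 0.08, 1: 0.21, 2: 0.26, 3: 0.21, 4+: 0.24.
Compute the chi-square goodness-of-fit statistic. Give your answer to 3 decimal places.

Expected counts E_i = n·p_i: 115×0.08 = 9.2, 115×0.21 = 24.15, 115×0.26 = 29.9, 115×0.21 = 24.15, 115×0.24 = 27.6.
cat         O        E   (O−E)²/E
0          12      9.2     0.8522
1          21    24.15     0.4109
2          33     29.9     0.3214
3          19    24.15     1.0982
4+         30     27.6     0.2087
Sum = 2.891

2.891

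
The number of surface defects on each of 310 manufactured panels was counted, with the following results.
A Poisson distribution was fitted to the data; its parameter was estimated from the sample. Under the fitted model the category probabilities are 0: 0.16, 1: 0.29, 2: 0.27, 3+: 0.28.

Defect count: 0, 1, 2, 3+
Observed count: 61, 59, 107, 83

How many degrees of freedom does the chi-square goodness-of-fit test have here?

2

There are k = 4 categories and 1 parameter estimated from the data, so df = 4 − 1 − 1 = 2.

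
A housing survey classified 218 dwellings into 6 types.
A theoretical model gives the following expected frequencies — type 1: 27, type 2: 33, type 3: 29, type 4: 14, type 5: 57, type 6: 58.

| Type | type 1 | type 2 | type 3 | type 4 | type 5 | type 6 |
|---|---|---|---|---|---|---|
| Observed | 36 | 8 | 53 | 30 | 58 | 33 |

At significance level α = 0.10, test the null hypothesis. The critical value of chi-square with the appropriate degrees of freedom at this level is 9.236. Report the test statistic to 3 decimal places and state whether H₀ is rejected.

type 1: (36 − 27)²/27 = 81/27 = 3.0000
type 2: (8 − 33)²/33 = 625/33 = 18.9394
type 3: (53 − 29)²/29 = 576/29 = 19.8621
type 4: (30 − 14)²/14 = 256/14 = 18.2857
type 5: (58 − 57)²/57 = 1/57 = 0.0175
type 6: (33 − 58)²/58 = 625/58 = 10.7759
Sum = 70.881
df = 5. Since 70.881 > 9.236, we reject H₀.

70.881; reject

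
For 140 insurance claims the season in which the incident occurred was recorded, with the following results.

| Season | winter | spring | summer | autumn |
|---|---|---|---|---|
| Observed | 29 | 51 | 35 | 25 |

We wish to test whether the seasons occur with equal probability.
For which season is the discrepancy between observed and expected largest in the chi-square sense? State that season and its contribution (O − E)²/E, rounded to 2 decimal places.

spring, 7.31

Under H₀ each category has probability 1/4, so each expected count is 140/4 = 35.
cat         O        E   (O−E)²/E
winter     29       35      1.029
spring     51       35      7.314
summer     35       35      0.000
autumn     25       35      2.857
The largest term is for spring: 7.31.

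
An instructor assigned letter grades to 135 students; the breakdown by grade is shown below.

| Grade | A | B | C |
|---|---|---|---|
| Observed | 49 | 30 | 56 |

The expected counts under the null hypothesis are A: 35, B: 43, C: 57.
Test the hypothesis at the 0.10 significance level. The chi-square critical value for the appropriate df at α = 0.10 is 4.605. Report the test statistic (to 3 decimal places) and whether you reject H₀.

χ² = (49−35)²/35 + (30−43)²/43 + (56−57)²/57
   = 5.6000 + 3.9302 + 0.0175
Sum = 9.548
df = 2. Since 9.548 > 4.605, we reject H₀.

9.548; reject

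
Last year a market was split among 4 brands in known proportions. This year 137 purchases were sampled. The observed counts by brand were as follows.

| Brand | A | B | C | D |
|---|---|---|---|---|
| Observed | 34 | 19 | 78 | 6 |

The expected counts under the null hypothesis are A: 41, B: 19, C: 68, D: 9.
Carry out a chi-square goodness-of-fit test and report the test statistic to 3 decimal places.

χ² = (34−41)²/41 + (19−19)²/19 + (78−68)²/68 + (6−9)²/9
   = 1.1951 + 0.0000 + 1.4706 + 1.0000
Sum = 3.666

3.666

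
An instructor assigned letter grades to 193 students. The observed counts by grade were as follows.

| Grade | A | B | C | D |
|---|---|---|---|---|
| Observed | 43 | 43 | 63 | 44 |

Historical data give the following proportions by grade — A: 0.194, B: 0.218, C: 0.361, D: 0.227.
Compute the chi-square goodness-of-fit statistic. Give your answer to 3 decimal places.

Expected counts E_i = n·p_i: 193×0.194 = 37.442, 193×0.218 = 42.074, 193×0.361 = 69.673, 193×0.227 = 43.811.
χ² = (43−37.442)²/37.442 + (43−42.074)²/42.074 + (63−69.673)²/69.673 + (44−43.811)²/43.811
   = 0.8250 + 0.0204 + 0.6391 + 0.0008
Sum = 1.485

1.485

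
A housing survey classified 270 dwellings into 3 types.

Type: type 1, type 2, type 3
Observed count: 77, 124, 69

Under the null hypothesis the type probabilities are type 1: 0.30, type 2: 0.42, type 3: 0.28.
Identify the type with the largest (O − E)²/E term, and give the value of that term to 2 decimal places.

type 2, 0.99

Expected counts E_i = n·p_i: 270×0.30 = 81, 270×0.42 = 113.4, 270×0.28 = 75.6.
type 1: (77 − 81)²/81 = 16/81 = 0.198
type 2: (124 − 113.4)²/113.4 = 112.36/113.4 = 0.991
type 3: (69 − 75.6)²/75.6 = 43.56/75.6 = 0.576
The largest term is for type 2: 0.99.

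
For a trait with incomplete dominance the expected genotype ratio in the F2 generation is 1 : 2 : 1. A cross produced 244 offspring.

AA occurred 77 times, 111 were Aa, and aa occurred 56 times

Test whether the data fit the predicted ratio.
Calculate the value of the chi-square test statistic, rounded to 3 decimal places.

Ratio total = 4. Expected counts: 244×1/4 = 61, 244×2/4 = 122, 244×1/4 = 61.
χ² = (77−61)²/61 + (111−122)²/122 + (56−61)²/61
   = 4.1967 + 0.9918 + 0.4098
Sum = 5.598

5.598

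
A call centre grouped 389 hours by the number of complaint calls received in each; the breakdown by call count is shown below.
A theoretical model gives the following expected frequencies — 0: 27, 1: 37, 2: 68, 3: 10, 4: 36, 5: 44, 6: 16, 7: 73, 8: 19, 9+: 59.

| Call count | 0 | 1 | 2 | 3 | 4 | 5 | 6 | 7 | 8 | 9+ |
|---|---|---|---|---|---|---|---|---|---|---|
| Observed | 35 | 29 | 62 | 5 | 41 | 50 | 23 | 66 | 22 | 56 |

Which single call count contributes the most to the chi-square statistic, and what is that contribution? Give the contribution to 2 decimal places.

0: (35 − 27)²/27 = 64/27 = 2.370
1: (29 − 37)²/37 = 64/37 = 1.730
2: (62 − 68)²/68 = 36/68 = 0.529
3: (5 − 10)²/10 = 25/10 = 2.500
4: (41 − 36)²/36 = 25/36 = 0.694
5: (50 − 44)²/44 = 36/44 = 0.818
6: (23 − 16)²/16 = 49/16 = 3.063
7: (66 − 73)²/73 = 49/73 = 0.671
8: (22 − 19)²/19 = 9/19 = 0.474
9+: (56 − 59)²/59 = 9/59 = 0.153
The largest term is for 6: 3.06.

6, 3.06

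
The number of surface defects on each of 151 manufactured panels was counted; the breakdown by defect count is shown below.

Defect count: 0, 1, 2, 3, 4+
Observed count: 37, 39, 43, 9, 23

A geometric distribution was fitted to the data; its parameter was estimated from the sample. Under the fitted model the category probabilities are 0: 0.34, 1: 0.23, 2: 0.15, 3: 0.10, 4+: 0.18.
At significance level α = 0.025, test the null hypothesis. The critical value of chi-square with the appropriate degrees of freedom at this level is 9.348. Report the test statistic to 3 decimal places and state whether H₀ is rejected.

Expected counts E_i = n·p_i: 151×0.34 = 51.34, 151×0.23 = 34.73, 151×0.15 = 22.65, 151×0.10 = 15.1, 151×0.18 = 27.18.
χ² = (37−51.34)²/51.34 + (39−34.73)²/34.73 + (43−22.65)²/22.65 + (9−15.1)²/15.1 + (23−27.18)²/27.18
   = 4.0054 + 0.5250 + 18.2836 + 2.4642 + 0.6428
Sum = 25.921
df = 3. Since 25.921 > 9.348, we reject H₀.

25.921; reject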